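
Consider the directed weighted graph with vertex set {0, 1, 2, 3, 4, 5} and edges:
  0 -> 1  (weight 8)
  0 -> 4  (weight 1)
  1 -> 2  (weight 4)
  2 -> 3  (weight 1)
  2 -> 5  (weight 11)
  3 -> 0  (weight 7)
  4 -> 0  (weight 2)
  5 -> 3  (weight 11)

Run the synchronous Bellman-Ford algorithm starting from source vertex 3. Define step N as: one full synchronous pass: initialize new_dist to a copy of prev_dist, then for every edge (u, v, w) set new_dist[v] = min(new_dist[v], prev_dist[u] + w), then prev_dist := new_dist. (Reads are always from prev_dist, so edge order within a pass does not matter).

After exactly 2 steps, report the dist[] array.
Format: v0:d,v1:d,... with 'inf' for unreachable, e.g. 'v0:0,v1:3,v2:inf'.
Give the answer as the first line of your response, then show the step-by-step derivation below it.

v0:7,v1:15,v2:inf,v3:0,v4:8,v5:inf

step 1: dist = v0:7,v1:inf,v2:inf,v3:0,v4:inf,v5:inf
step 2: dist = v0:7,v1:15,v2:inf,v3:0,v4:8,v5:inf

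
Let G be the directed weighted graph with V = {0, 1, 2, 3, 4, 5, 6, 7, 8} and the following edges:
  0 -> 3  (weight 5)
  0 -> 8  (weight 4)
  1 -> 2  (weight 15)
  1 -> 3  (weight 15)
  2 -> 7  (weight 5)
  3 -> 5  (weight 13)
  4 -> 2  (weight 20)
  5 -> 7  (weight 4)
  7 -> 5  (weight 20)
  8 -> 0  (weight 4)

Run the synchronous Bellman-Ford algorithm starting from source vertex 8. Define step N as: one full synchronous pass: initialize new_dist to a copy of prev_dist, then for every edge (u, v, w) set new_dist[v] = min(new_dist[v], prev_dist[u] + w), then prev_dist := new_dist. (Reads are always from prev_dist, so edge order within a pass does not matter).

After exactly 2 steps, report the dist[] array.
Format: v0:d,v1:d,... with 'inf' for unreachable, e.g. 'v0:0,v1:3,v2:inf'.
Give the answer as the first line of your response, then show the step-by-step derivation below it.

v0:4,v1:inf,v2:inf,v3:9,v4:inf,v5:inf,v6:inf,v7:inf,v8:0

step 1: dist = v0:4,v1:inf,v2:inf,v3:inf,v4:inf,v5:inf,v6:inf,v7:inf,v8:0
step 2: dist = v0:4,v1:inf,v2:inf,v3:9,v4:inf,v5:inf,v6:inf,v7:inf,v8:0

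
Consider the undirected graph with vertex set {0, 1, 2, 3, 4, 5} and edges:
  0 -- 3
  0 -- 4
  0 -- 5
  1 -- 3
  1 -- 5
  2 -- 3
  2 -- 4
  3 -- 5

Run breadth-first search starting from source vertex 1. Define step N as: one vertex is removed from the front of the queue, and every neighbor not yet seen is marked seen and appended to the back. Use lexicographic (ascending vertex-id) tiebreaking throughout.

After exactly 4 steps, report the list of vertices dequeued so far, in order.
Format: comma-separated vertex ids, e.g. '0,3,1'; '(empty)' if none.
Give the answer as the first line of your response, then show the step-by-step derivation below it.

1,3,5,0

step 1: dequeue 1; queue=[3,5]; order=1
step 2: dequeue 3; queue=[5,0,2]; order=1,3
step 3: dequeue 5; queue=[0,2]; order=1,3,5
step 4: dequeue 0; queue=[2,4]; order=1,3,5,0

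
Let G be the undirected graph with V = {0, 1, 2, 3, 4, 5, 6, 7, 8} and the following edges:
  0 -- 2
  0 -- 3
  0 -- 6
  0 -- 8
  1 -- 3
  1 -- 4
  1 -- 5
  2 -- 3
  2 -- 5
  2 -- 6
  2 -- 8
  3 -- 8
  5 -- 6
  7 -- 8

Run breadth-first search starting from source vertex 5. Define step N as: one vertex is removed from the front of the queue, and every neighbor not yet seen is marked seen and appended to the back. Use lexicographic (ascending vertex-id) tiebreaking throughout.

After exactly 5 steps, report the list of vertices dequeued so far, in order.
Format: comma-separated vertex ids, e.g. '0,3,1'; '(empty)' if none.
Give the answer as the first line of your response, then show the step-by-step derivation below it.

5,1,2,6,3

step 1: dequeue 5; queue=[1,2,6]; order=5
step 2: dequeue 1; queue=[2,6,3,4]; order=5,1
step 3: dequeue 2; queue=[6,3,4,0,8]; order=5,1,2
step 4: dequeue 6; queue=[3,4,0,8]; order=5,1,2,6
step 5: dequeue 3; queue=[4,0,8]; order=5,1,2,6,3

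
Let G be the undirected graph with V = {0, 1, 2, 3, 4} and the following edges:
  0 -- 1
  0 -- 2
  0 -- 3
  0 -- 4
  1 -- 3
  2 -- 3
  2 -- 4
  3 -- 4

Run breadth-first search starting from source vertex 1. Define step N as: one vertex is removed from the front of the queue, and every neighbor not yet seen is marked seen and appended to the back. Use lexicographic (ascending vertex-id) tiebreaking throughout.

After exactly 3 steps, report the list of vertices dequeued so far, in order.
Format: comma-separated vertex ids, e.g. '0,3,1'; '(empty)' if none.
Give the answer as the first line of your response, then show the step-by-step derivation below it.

1,0,3

step 1: dequeue 1; queue=[0,3]; order=1
step 2: dequeue 0; queue=[3,2,4]; order=1,0
step 3: dequeue 3; queue=[2,4]; order=1,0,3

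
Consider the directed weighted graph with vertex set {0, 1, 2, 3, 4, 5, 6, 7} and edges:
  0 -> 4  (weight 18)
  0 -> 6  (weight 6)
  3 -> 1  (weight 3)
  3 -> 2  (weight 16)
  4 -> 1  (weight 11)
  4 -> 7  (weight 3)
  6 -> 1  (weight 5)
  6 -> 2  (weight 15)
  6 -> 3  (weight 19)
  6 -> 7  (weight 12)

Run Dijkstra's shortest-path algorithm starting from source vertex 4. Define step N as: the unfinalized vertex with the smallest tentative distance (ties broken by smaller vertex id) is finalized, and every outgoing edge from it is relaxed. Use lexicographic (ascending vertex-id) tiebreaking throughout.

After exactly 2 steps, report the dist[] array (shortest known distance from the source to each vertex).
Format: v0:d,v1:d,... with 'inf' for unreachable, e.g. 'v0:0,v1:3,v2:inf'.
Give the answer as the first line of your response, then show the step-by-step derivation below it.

v0:inf,v1:11,v2:inf,v3:inf,v4:0,v5:inf,v6:inf,v7:3

step 1: dist = v0:inf,v1:11,v2:inf,v3:inf,v4:0,v5:inf,v6:inf,v7:3
step 2: dist = v0:inf,v1:11,v2:inf,v3:inf,v4:0,v5:inf,v6:inf,v7:3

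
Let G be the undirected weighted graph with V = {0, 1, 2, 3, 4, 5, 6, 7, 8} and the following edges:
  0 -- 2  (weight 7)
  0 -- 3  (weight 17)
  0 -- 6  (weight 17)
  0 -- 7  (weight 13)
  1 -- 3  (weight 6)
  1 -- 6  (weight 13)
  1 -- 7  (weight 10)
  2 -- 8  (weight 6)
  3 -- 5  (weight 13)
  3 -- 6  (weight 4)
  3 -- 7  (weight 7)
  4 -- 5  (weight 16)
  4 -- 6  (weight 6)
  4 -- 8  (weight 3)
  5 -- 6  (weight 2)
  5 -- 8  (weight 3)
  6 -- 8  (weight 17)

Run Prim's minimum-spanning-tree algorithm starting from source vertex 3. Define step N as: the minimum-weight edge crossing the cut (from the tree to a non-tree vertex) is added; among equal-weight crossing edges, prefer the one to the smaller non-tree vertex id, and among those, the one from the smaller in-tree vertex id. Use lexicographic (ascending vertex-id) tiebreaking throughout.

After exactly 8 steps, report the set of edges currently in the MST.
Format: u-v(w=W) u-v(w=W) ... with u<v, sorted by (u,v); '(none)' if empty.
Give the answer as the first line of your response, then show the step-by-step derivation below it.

0-2(w=7) 1-3(w=6) 2-8(w=6) 3-6(w=4) 3-7(w=7) 4-8(w=3) 5-6(w=2) 5-8(w=3)

step 1: add edge 3-6 (w=4); MST = {3-6(w=4)}
step 2: add edge 5-6 (w=2); MST = {3-6(w=4) 5-6(w=2)}
step 3: add edge 5-8 (w=3); MST = {3-6(w=4) 5-6(w=2) 5-8(w=3)}
step 4: add edge 4-8 (w=3); MST = {3-6(w=4) 4-8(w=3) 5-6(w=2) 5-8(w=3)}
step 5: add edge 1-3 (w=6); MST = {1-3(w=6) 3-6(w=4) 4-8(w=3) 5-6(w=2) 5-8(w=3)}
step 6: add edge 2-8 (w=6); MST = {1-3(w=6) 2-8(w=6) 3-6(w=4) 4-8(w=3) 5-6(w=2) 5-8(w=3)}
step 7: add edge 0-2 (w=7); MST = {0-2(w=7) 1-3(w=6) 2-8(w=6) 3-6(w=4) 4-8(w=3) 5-6(w=2) 5-8(w=3)}
step 8: add edge 3-7 (w=7); MST = {0-2(w=7) 1-3(w=6) 2-8(w=6) 3-6(w=4) 3-7(w=7) 4-8(w=3) 5-6(w=2) 5-8(w=3)}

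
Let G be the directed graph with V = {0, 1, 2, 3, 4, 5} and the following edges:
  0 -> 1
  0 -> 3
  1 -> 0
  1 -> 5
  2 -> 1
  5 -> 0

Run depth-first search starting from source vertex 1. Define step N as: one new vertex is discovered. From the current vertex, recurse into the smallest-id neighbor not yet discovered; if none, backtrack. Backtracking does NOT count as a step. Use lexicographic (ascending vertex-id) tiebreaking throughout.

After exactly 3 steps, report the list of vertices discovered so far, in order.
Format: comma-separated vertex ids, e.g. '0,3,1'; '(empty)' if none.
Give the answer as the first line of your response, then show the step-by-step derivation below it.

1,0,3

step 1: discover 1; path=1; order=1
step 2: discover 0; path=1>0; order=1,0
step 3: discover 3; path=1>0>3; order=1,0,3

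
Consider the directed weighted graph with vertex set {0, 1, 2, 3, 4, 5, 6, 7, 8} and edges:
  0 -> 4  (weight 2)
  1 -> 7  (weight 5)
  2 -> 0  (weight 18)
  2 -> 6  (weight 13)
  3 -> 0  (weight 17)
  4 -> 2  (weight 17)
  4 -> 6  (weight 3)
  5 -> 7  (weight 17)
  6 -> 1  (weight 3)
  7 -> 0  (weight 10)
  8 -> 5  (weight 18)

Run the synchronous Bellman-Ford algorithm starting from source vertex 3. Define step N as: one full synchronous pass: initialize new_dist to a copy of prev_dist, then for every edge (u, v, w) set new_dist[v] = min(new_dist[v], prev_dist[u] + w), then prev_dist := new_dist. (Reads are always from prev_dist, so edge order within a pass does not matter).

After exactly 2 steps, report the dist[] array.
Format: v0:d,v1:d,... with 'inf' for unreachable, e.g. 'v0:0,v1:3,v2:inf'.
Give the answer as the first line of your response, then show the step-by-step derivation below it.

v0:17,v1:inf,v2:inf,v3:0,v4:19,v5:inf,v6:inf,v7:inf,v8:inf

step 1: dist = v0:17,v1:inf,v2:inf,v3:0,v4:inf,v5:inf,v6:inf,v7:inf,v8:inf
step 2: dist = v0:17,v1:inf,v2:inf,v3:0,v4:19,v5:inf,v6:inf,v7:inf,v8:inf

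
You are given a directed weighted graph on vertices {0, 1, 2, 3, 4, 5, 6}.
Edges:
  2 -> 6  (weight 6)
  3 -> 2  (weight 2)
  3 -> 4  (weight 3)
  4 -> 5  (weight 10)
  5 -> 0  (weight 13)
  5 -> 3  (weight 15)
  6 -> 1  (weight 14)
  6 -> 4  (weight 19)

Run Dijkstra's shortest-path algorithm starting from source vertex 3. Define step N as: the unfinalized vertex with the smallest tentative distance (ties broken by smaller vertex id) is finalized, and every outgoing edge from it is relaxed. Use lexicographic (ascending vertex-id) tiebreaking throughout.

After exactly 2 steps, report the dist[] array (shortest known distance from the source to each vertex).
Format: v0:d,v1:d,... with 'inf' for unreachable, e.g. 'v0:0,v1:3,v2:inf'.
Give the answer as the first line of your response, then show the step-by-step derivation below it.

v0:inf,v1:inf,v2:2,v3:0,v4:3,v5:inf,v6:8

step 1: dist = v0:inf,v1:inf,v2:2,v3:0,v4:3,v5:inf,v6:inf
step 2: dist = v0:inf,v1:inf,v2:2,v3:0,v4:3,v5:inf,v6:8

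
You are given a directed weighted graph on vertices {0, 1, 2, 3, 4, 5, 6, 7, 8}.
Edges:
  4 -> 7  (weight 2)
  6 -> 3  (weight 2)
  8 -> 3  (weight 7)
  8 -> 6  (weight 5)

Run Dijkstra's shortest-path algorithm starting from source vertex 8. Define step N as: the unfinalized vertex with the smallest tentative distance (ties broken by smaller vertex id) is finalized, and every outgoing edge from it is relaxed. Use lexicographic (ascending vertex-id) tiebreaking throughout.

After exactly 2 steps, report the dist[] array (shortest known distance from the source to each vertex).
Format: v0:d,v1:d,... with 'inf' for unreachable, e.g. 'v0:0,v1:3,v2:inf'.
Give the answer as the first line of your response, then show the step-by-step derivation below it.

v0:inf,v1:inf,v2:inf,v3:7,v4:inf,v5:inf,v6:5,v7:inf,v8:0

step 1: dist = v0:inf,v1:inf,v2:inf,v3:7,v4:inf,v5:inf,v6:5,v7:inf,v8:0
step 2: dist = v0:inf,v1:inf,v2:inf,v3:7,v4:inf,v5:inf,v6:5,v7:inf,v8:0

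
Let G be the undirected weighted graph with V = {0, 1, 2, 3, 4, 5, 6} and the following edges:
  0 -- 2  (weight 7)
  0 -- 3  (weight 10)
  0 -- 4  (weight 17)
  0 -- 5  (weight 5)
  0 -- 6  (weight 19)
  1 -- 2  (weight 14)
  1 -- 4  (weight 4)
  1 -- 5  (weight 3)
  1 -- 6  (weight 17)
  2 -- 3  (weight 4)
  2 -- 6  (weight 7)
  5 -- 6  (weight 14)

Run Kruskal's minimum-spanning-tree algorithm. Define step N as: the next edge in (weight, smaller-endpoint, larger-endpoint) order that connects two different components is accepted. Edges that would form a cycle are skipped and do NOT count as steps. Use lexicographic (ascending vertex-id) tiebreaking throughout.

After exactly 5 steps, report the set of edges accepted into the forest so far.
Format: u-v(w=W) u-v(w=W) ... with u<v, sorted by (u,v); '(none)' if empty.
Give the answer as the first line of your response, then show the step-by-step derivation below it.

0-2(w=7) 0-5(w=5) 1-4(w=4) 1-5(w=3) 2-3(w=4)

step 1: add edge 1-5 (w=3); MST = {1-5(w=3)}
step 2: add edge 1-4 (w=4); MST = {1-4(w=4) 1-5(w=3)}
step 3: add edge 2-3 (w=4); MST = {1-4(w=4) 1-5(w=3) 2-3(w=4)}
step 4: add edge 0-5 (w=5); MST = {0-5(w=5) 1-4(w=4) 1-5(w=3) 2-3(w=4)}
step 5: add edge 0-2 (w=7); MST = {0-2(w=7) 0-5(w=5) 1-4(w=4) 1-5(w=3) 2-3(w=4)}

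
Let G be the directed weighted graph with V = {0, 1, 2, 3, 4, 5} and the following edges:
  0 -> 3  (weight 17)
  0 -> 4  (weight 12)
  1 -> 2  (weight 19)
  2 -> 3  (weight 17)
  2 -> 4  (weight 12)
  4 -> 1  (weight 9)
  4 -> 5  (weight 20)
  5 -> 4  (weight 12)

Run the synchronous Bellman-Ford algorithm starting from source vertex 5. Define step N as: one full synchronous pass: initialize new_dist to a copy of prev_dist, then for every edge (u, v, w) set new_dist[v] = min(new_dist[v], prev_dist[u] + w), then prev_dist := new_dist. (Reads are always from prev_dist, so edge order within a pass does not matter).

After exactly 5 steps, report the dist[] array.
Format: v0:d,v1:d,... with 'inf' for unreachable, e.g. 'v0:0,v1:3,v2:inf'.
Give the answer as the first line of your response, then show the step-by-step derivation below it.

v0:inf,v1:21,v2:40,v3:57,v4:12,v5:0

step 1: dist = v0:inf,v1:inf,v2:inf,v3:inf,v4:12,v5:0
step 2: dist = v0:inf,v1:21,v2:inf,v3:inf,v4:12,v5:0
step 3: dist = v0:inf,v1:21,v2:40,v3:inf,v4:12,v5:0
step 4: dist = v0:inf,v1:21,v2:40,v3:57,v4:12,v5:0
step 5: dist = v0:inf,v1:21,v2:40,v3:57,v4:12,v5:0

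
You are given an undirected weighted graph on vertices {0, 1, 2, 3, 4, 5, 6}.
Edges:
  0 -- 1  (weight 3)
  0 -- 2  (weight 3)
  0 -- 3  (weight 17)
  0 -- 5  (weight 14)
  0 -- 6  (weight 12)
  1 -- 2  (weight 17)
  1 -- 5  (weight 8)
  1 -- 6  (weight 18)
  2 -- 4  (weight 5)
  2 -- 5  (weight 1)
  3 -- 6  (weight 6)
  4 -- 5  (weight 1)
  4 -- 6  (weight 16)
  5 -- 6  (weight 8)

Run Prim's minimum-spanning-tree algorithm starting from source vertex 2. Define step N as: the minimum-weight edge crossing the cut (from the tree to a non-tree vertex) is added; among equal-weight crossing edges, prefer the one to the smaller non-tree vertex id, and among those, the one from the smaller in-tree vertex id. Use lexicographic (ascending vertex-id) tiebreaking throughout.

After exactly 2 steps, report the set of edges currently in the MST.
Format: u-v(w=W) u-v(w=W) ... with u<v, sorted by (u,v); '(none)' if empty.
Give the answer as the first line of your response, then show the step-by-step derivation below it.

2-5(w=1) 4-5(w=1)

step 1: add edge 2-5 (w=1); MST = {2-5(w=1)}
step 2: add edge 4-5 (w=1); MST = {2-5(w=1) 4-5(w=1)}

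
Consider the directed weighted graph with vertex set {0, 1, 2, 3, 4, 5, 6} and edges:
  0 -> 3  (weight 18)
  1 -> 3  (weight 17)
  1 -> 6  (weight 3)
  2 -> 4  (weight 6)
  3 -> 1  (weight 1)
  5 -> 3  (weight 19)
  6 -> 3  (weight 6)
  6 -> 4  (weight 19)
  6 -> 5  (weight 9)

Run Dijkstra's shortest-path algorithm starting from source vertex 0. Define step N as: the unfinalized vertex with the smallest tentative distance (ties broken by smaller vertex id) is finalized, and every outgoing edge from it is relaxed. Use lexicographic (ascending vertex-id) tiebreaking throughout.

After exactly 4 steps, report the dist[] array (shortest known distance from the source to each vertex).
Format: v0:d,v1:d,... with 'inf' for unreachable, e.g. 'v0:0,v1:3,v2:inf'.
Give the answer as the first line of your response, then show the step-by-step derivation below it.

v0:0,v1:19,v2:inf,v3:18,v4:41,v5:31,v6:22

step 1: dist = v0:0,v1:inf,v2:inf,v3:18,v4:inf,v5:inf,v6:inf
step 2: dist = v0:0,v1:19,v2:inf,v3:18,v4:inf,v5:inf,v6:inf
step 3: dist = v0:0,v1:19,v2:inf,v3:18,v4:inf,v5:inf,v6:22
step 4: dist = v0:0,v1:19,v2:inf,v3:18,v4:41,v5:31,v6:22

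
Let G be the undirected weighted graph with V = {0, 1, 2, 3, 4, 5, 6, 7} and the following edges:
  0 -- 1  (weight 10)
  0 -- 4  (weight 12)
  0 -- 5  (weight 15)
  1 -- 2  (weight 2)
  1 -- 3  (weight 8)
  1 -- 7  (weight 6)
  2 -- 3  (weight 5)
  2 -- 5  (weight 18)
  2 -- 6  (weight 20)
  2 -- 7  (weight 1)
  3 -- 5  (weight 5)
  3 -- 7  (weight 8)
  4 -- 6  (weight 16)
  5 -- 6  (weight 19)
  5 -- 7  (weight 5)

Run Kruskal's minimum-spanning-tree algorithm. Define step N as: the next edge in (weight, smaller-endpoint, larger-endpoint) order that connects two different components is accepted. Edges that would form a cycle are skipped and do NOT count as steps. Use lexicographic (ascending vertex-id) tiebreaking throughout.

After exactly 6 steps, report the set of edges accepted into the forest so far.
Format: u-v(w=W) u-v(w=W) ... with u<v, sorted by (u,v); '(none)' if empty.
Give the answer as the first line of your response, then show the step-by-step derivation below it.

0-1(w=10) 0-4(w=12) 1-2(w=2) 2-3(w=5) 2-7(w=1) 3-5(w=5)

step 1: add edge 2-7 (w=1); MST = {2-7(w=1)}
step 2: add edge 1-2 (w=2); MST = {1-2(w=2) 2-7(w=1)}
step 3: add edge 2-3 (w=5); MST = {1-2(w=2) 2-3(w=5) 2-7(w=1)}
step 4: add edge 3-5 (w=5); MST = {1-2(w=2) 2-3(w=5) 2-7(w=1) 3-5(w=5)}
step 5: add edge 0-1 (w=10); MST = {0-1(w=10) 1-2(w=2) 2-3(w=5) 2-7(w=1) 3-5(w=5)}
step 6: add edge 0-4 (w=12); MST = {0-1(w=10) 0-4(w=12) 1-2(w=2) 2-3(w=5) 2-7(w=1) 3-5(w=5)}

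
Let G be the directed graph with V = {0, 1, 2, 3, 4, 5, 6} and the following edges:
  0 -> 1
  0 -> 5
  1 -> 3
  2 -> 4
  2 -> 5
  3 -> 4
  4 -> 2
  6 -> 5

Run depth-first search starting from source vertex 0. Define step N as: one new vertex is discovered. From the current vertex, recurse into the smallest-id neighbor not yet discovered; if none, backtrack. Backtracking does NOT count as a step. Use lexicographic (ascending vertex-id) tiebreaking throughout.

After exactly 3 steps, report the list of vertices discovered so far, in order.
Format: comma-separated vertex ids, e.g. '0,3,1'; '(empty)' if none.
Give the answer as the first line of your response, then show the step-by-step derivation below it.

0,1,3

step 1: discover 0; path=0; order=0
step 2: discover 1; path=0>1; order=0,1
step 3: discover 3; path=0>1>3; order=0,1,3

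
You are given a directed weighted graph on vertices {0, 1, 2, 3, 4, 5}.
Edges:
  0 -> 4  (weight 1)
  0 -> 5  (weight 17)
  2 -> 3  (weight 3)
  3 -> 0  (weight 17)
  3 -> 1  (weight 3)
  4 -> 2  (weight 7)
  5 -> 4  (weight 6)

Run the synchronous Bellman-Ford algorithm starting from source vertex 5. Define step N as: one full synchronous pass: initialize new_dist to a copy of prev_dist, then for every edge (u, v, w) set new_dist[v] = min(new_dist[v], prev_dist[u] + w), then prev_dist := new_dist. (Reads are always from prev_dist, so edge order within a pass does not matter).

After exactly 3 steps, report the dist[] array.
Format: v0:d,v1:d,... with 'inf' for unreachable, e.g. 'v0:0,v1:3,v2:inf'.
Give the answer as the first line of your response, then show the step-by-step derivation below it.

v0:inf,v1:inf,v2:13,v3:16,v4:6,v5:0

step 1: dist = v0:inf,v1:inf,v2:inf,v3:inf,v4:6,v5:0
step 2: dist = v0:inf,v1:inf,v2:13,v3:inf,v4:6,v5:0
step 3: dist = v0:inf,v1:inf,v2:13,v3:16,v4:6,v5:0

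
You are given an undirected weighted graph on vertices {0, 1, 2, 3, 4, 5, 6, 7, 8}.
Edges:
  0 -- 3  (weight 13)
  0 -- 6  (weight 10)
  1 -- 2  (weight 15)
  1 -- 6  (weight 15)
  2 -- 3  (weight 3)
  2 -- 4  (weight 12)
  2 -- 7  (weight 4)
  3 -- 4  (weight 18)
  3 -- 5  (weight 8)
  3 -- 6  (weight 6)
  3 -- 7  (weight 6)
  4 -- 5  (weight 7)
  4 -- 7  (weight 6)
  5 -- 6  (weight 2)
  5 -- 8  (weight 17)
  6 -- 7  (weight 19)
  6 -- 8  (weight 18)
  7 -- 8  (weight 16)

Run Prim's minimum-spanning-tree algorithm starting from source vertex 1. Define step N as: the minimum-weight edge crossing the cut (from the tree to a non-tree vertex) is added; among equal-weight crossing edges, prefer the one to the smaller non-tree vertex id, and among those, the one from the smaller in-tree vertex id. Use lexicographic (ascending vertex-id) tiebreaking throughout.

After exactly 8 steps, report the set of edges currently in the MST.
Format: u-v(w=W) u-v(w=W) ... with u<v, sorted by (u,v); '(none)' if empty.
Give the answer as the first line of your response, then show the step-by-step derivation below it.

0-6(w=10) 1-2(w=15) 2-3(w=3) 2-7(w=4) 3-6(w=6) 4-7(w=6) 5-6(w=2) 7-8(w=16)

step 1: add edge 1-2 (w=15); MST = {1-2(w=15)}
step 2: add edge 2-3 (w=3); MST = {1-2(w=15) 2-3(w=3)}
step 3: add edge 2-7 (w=4); MST = {1-2(w=15) 2-3(w=3) 2-7(w=4)}
step 4: add edge 4-7 (w=6); MST = {1-2(w=15) 2-3(w=3) 2-7(w=4) 4-7(w=6)}
step 5: add edge 3-6 (w=6); MST = {1-2(w=15) 2-3(w=3) 2-7(w=4) 3-6(w=6) 4-7(w=6)}
step 6: add edge 5-6 (w=2); MST = {1-2(w=15) 2-3(w=3) 2-7(w=4) 3-6(w=6) 4-7(w=6) 5-6(w=2)}
step 7: add edge 0-6 (w=10); MST = {0-6(w=10) 1-2(w=15) 2-3(w=3) 2-7(w=4) 3-6(w=6) 4-7(w=6) 5-6(w=2)}
step 8: add edge 7-8 (w=16); MST = {0-6(w=10) 1-2(w=15) 2-3(w=3) 2-7(w=4) 3-6(w=6) 4-7(w=6) 5-6(w=2) 7-8(w=16)}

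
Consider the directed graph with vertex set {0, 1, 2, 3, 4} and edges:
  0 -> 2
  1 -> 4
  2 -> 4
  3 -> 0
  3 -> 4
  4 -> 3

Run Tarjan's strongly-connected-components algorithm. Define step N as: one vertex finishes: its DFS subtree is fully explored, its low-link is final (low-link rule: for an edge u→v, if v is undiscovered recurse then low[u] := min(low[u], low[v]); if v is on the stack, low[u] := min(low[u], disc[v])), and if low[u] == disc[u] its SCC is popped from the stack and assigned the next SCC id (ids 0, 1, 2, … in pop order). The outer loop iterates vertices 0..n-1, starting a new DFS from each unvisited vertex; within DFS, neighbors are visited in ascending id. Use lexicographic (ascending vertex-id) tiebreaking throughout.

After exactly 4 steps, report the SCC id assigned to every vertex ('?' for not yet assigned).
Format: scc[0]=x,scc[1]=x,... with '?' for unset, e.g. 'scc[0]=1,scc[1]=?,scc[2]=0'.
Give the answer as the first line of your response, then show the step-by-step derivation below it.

scc[0]=0,scc[1]=?,scc[2]=0,scc[3]=0,scc[4]=0

step 1: low=(low[0]=0,low[1]=?,low[2]=1,low[3]=0,low[4]=2); scc=(scc[0]=?,scc[1]=?,scc[2]=?,scc[3]=?,scc[4]=?)
step 2: low=(low[0]=0,low[1]=?,low[2]=1,low[3]=0,low[4]=0); scc=(scc[0]=?,scc[1]=?,scc[2]=?,scc[3]=?,scc[4]=?)
step 3: low=(low[0]=0,low[1]=?,low[2]=0,low[3]=0,low[4]=0); scc=(scc[0]=?,scc[1]=?,scc[2]=?,scc[3]=?,scc[4]=?)
step 4: low=(low[0]=0,low[1]=?,low[2]=0,low[3]=0,low[4]=0); scc=(scc[0]=0,scc[1]=?,scc[2]=0,scc[3]=0,scc[4]=0)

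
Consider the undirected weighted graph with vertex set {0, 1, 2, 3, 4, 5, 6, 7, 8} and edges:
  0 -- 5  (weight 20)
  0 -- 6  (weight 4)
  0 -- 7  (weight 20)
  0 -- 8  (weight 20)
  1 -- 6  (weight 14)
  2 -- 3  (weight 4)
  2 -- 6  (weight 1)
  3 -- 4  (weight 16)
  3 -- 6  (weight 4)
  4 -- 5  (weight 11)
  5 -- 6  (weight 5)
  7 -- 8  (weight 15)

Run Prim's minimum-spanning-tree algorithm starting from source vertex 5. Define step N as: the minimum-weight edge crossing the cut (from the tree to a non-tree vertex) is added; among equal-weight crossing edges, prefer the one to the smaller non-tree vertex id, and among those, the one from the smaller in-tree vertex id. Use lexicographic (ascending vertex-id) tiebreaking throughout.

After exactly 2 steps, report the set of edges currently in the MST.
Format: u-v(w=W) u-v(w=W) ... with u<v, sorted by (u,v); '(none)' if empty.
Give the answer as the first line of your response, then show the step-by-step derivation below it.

2-6(w=1) 5-6(w=5)

step 1: add edge 5-6 (w=5); MST = {5-6(w=5)}
step 2: add edge 2-6 (w=1); MST = {2-6(w=1) 5-6(w=5)}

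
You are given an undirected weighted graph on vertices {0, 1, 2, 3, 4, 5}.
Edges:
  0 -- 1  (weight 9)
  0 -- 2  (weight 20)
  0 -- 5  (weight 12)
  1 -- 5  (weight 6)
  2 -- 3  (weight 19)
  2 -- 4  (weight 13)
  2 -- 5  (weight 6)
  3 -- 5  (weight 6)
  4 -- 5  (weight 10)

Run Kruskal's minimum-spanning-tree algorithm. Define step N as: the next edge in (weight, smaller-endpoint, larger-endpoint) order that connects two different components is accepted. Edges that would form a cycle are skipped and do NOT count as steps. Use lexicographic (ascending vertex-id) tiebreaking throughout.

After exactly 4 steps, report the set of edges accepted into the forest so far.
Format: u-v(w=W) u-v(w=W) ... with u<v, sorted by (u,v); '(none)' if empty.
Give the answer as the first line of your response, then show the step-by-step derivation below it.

0-1(w=9) 1-5(w=6) 2-5(w=6) 3-5(w=6)

step 1: add edge 1-5 (w=6); MST = {1-5(w=6)}
step 2: add edge 2-5 (w=6); MST = {1-5(w=6) 2-5(w=6)}
step 3: add edge 3-5 (w=6); MST = {1-5(w=6) 2-5(w=6) 3-5(w=6)}
step 4: add edge 0-1 (w=9); MST = {0-1(w=9) 1-5(w=6) 2-5(w=6) 3-5(w=6)}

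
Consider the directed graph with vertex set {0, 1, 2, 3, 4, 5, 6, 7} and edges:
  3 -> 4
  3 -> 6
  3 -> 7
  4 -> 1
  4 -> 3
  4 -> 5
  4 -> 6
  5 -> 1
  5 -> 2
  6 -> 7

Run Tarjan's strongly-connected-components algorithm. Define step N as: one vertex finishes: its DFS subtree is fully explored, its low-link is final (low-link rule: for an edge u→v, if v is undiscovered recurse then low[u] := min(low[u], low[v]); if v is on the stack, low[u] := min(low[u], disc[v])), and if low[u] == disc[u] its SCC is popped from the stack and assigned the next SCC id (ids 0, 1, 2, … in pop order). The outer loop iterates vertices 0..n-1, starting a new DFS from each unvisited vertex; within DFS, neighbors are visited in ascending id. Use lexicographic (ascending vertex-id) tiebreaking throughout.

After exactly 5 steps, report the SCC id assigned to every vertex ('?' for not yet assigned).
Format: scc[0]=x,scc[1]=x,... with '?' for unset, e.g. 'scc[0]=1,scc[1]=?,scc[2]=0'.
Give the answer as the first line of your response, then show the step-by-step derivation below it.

scc[0]=0,scc[1]=1,scc[2]=2,scc[3]=?,scc[4]=?,scc[5]=3,scc[6]=?,scc[7]=4

step 1: low=(low[0]=0,low[1]=?,low[2]=?,low[3]=?,low[4]=?,low[5]=?,low[6]=?,low[7]=?); scc=(scc[0]=0,scc[1]=?,scc[2]=?,scc[3]=?,scc[4]=?,scc[5]=?,scc[6]=?,scc[7]=?)
step 2: low=(low[0]=0,low[1]=1,low[2]=?,low[3]=?,low[4]=?,low[5]=?,low[6]=?,low[7]=?); scc=(scc[0]=0,scc[1]=1,scc[2]=?,scc[3]=?,scc[4]=?,scc[5]=?,scc[6]=?,scc[7]=?)
step 3: low=(low[0]=0,low[1]=1,low[2]=2,low[3]=?,low[4]=?,low[5]=?,low[6]=?,low[7]=?); scc=(scc[0]=0,scc[1]=1,scc[2]=2,scc[3]=?,scc[4]=?,scc[5]=?,scc[6]=?,scc[7]=?)
step 4: low=(low[0]=0,low[1]=1,low[2]=2,low[3]=3,low[4]=3,low[5]=5,low[6]=?,low[7]=?); scc=(scc[0]=0,scc[1]=1,scc[2]=2,scc[3]=?,scc[4]=?,scc[5]=3,scc[6]=?,scc[7]=?)
step 5: low=(low[0]=0,low[1]=1,low[2]=2,low[3]=3,low[4]=3,low[5]=5,low[6]=6,low[7]=7); scc=(scc[0]=0,scc[1]=1,scc[2]=2,scc[3]=?,scc[4]=?,scc[5]=3,scc[6]=?,scc[7]=4)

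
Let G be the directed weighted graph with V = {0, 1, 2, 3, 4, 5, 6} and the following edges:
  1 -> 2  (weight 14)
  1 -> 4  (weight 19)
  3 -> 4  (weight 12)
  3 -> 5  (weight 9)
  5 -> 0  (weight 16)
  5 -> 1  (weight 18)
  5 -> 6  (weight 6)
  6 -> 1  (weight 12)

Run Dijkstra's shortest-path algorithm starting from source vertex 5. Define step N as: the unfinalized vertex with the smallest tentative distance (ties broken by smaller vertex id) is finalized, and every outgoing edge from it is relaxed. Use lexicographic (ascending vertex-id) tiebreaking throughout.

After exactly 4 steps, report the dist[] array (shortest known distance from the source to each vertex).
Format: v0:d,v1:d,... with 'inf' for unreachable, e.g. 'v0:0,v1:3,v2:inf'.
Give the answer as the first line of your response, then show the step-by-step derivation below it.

v0:16,v1:18,v2:32,v3:inf,v4:37,v5:0,v6:6

step 1: dist = v0:16,v1:18,v2:inf,v3:inf,v4:inf,v5:0,v6:6
step 2: dist = v0:16,v1:18,v2:inf,v3:inf,v4:inf,v5:0,v6:6
step 3: dist = v0:16,v1:18,v2:inf,v3:inf,v4:inf,v5:0,v6:6
step 4: dist = v0:16,v1:18,v2:32,v3:inf,v4:37,v5:0,v6:6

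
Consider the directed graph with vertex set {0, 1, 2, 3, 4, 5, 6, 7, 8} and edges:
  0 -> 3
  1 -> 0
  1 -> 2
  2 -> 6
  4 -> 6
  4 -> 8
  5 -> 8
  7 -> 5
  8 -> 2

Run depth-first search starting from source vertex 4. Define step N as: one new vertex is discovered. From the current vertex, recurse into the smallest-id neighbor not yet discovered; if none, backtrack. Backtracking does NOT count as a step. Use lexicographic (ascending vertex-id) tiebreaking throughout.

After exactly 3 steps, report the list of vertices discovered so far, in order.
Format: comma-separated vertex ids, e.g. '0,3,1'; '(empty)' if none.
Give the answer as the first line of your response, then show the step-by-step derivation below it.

4,6,8

step 1: discover 4; path=4; order=4
step 2: discover 6; path=4>6; order=4,6
step 3: discover 8; path=4>8; order=4,6,8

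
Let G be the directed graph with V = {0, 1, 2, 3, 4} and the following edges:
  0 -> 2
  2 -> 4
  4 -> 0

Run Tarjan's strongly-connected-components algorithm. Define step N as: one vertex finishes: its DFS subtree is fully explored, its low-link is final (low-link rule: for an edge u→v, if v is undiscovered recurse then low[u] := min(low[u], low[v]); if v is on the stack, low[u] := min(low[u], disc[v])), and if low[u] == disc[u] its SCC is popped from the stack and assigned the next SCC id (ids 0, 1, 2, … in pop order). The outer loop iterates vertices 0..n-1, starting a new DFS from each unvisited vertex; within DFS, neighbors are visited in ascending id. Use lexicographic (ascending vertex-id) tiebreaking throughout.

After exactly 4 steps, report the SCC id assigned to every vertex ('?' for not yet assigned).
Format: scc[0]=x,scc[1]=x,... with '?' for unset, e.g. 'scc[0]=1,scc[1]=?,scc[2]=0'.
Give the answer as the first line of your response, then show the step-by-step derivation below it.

scc[0]=0,scc[1]=1,scc[2]=0,scc[3]=?,scc[4]=0

step 1: low=(low[0]=0,low[1]=?,low[2]=1,low[3]=?,low[4]=0); scc=(scc[0]=?,scc[1]=?,scc[2]=?,scc[3]=?,scc[4]=?)
step 2: low=(low[0]=0,low[1]=?,low[2]=0,low[3]=?,low[4]=0); scc=(scc[0]=?,scc[1]=?,scc[2]=?,scc[3]=?,scc[4]=?)
step 3: low=(low[0]=0,low[1]=?,low[2]=0,low[3]=?,low[4]=0); scc=(scc[0]=0,scc[1]=?,scc[2]=0,scc[3]=?,scc[4]=0)
step 4: low=(low[0]=0,low[1]=3,low[2]=0,low[3]=?,low[4]=0); scc=(scc[0]=0,scc[1]=1,scc[2]=0,scc[3]=?,scc[4]=0)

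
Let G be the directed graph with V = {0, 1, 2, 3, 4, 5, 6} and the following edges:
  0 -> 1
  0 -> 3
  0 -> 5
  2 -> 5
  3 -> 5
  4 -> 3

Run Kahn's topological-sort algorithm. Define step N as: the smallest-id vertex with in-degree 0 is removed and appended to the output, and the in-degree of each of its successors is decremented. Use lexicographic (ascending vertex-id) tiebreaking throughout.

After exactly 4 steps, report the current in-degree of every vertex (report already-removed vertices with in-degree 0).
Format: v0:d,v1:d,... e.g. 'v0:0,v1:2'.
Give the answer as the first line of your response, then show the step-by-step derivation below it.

v0:0,v1:0,v2:0,v3:0,v4:0,v5:1,v6:0

step 1: output 0; order=[0]; indeg=(0,0,0,1,0,2,0)
step 2: output 1; order=[0,1]; indeg=(0,0,0,1,0,2,0)
step 3: output 2; order=[0,1,2]; indeg=(0,0,0,1,0,1,0)
step 4: output 4; order=[0,1,2,4]; indeg=(0,0,0,0,0,1,0)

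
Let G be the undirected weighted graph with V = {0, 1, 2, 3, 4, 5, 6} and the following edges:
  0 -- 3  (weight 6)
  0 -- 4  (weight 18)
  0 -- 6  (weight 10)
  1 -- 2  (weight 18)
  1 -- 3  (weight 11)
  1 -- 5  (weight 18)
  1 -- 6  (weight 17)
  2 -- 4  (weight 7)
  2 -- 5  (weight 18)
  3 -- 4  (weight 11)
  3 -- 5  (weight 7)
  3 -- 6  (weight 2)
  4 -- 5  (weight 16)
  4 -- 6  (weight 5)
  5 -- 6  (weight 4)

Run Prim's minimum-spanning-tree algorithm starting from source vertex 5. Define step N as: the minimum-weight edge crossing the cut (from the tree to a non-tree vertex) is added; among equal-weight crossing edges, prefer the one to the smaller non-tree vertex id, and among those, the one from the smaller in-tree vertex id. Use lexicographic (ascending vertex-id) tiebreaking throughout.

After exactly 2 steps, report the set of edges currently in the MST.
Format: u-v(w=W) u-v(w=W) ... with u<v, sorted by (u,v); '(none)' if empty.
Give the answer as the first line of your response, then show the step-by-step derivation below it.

3-6(w=2) 5-6(w=4)

step 1: add edge 5-6 (w=4); MST = {5-6(w=4)}
step 2: add edge 3-6 (w=2); MST = {3-6(w=2) 5-6(w=4)}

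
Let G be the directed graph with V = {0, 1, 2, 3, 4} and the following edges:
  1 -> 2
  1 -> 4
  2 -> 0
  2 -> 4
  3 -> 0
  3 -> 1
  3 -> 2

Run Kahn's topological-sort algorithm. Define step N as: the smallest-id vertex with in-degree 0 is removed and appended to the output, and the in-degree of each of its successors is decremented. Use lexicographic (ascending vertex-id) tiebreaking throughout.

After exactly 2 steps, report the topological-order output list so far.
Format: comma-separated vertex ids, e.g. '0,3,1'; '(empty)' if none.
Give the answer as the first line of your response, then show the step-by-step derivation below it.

3,1

step 1: output 3; order=[3]; indeg=(1,0,1,0,2)
step 2: output 1; order=[3,1]; indeg=(1,0,0,0,1)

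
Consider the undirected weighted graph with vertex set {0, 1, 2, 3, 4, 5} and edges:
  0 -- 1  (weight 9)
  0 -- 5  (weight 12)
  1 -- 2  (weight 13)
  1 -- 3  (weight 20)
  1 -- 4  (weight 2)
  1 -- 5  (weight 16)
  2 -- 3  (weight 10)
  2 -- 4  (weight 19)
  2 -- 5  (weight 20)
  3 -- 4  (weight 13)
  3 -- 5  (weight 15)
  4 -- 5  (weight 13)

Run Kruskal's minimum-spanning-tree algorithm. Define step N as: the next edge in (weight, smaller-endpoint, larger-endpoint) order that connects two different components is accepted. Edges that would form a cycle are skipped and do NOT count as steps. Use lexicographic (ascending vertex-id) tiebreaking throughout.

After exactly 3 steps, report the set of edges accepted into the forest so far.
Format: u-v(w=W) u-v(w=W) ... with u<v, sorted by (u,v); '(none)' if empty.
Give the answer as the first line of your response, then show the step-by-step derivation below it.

0-1(w=9) 1-4(w=2) 2-3(w=10)

step 1: add edge 1-4 (w=2); MST = {1-4(w=2)}
step 2: add edge 0-1 (w=9); MST = {0-1(w=9) 1-4(w=2)}
step 3: add edge 2-3 (w=10); MST = {0-1(w=9) 1-4(w=2) 2-3(w=10)}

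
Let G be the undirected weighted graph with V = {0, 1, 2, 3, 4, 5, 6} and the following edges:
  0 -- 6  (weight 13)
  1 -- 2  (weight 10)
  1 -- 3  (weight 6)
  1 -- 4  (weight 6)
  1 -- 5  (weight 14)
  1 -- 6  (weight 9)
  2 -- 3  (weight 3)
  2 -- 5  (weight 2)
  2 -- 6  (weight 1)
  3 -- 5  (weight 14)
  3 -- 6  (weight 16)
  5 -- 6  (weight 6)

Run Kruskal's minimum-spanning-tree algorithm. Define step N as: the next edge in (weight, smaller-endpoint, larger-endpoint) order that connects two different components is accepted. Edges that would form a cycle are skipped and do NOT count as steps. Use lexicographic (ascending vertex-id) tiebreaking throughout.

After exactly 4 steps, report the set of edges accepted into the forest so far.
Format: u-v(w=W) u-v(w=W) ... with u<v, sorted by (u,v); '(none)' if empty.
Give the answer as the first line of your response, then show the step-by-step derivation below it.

1-3(w=6) 2-3(w=3) 2-5(w=2) 2-6(w=1)

step 1: add edge 2-6 (w=1); MST = {2-6(w=1)}
step 2: add edge 2-5 (w=2); MST = {2-5(w=2) 2-6(w=1)}
step 3: add edge 2-3 (w=3); MST = {2-3(w=3) 2-5(w=2) 2-6(w=1)}
step 4: add edge 1-3 (w=6); MST = {1-3(w=6) 2-3(w=3) 2-5(w=2) 2-6(w=1)}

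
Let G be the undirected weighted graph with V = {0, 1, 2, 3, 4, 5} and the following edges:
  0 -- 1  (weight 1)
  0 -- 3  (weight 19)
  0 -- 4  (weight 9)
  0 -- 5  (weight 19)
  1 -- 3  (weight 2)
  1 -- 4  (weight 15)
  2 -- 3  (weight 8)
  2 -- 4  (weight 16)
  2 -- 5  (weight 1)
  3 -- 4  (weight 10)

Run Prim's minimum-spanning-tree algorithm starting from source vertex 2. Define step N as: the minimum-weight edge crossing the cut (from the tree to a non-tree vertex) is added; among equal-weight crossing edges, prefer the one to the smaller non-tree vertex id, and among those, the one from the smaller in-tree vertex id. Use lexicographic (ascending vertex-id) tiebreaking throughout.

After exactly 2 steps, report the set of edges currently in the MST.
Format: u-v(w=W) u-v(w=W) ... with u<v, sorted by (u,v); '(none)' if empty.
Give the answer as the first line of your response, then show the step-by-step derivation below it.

2-3(w=8) 2-5(w=1)

step 1: add edge 2-5 (w=1); MST = {2-5(w=1)}
step 2: add edge 2-3 (w=8); MST = {2-3(w=8) 2-5(w=1)}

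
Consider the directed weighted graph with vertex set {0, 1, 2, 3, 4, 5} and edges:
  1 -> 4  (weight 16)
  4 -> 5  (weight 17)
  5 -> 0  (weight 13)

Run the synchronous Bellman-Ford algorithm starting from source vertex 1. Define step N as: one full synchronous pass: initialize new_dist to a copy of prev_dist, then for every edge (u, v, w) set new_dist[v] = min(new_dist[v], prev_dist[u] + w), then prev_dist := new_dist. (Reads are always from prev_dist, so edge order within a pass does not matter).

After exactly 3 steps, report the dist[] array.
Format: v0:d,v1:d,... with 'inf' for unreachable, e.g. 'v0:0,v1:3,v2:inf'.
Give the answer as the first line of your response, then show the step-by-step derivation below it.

v0:46,v1:0,v2:inf,v3:inf,v4:16,v5:33

step 1: dist = v0:inf,v1:0,v2:inf,v3:inf,v4:16,v5:inf
step 2: dist = v0:inf,v1:0,v2:inf,v3:inf,v4:16,v5:33
step 3: dist = v0:46,v1:0,v2:inf,v3:inf,v4:16,v5:33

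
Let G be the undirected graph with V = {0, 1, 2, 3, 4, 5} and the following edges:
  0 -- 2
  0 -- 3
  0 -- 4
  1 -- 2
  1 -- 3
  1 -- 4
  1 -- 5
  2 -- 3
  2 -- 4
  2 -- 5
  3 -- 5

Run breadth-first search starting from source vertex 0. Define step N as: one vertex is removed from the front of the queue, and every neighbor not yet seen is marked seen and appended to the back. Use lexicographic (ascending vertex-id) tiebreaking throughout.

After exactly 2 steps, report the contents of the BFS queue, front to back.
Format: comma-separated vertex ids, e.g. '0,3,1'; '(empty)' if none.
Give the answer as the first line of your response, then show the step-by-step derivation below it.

3,4,1,5

step 1: dequeue 0; queue=[2,3,4]; order=0
step 2: dequeue 2; queue=[3,4,1,5]; order=0,2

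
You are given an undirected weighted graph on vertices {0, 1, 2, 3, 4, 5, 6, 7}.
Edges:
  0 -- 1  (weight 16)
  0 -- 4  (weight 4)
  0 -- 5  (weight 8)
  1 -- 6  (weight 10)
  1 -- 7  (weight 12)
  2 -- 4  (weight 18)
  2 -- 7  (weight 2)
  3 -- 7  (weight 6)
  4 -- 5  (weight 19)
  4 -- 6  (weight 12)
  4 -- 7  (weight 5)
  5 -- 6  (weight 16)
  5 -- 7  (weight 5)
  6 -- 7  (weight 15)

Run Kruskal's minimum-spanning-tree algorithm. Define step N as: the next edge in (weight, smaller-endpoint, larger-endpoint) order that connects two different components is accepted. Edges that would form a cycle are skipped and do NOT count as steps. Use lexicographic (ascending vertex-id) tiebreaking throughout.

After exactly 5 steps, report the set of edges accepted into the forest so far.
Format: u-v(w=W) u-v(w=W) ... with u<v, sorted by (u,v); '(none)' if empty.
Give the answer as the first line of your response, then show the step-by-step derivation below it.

0-4(w=4) 2-7(w=2) 3-7(w=6) 4-7(w=5) 5-7(w=5)

step 1: add edge 2-7 (w=2); MST = {2-7(w=2)}
step 2: add edge 0-4 (w=4); MST = {0-4(w=4) 2-7(w=2)}
step 3: add edge 4-7 (w=5); MST = {0-4(w=4) 2-7(w=2) 4-7(w=5)}
step 4: add edge 5-7 (w=5); MST = {0-4(w=4) 2-7(w=2) 4-7(w=5) 5-7(w=5)}
step 5: add edge 3-7 (w=6); MST = {0-4(w=4) 2-7(w=2) 3-7(w=6) 4-7(w=5) 5-7(w=5)}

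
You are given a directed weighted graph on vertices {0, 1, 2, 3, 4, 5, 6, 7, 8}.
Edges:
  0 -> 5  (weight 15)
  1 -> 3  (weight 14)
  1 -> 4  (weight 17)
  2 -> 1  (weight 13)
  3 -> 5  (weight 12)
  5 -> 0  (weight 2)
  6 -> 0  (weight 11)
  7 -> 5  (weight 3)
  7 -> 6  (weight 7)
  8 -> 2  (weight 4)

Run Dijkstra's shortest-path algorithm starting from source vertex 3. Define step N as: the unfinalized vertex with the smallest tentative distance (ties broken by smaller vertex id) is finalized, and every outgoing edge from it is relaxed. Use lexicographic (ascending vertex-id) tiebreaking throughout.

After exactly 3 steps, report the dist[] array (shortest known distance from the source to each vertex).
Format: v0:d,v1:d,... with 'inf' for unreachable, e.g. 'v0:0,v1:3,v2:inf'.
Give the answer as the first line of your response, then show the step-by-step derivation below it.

v0:14,v1:inf,v2:inf,v3:0,v4:inf,v5:12,v6:inf,v7:inf,v8:inf

step 1: dist = v0:inf,v1:inf,v2:inf,v3:0,v4:inf,v5:12,v6:inf,v7:inf,v8:inf
step 2: dist = v0:14,v1:inf,v2:inf,v3:0,v4:inf,v5:12,v6:inf,v7:inf,v8:inf
step 3: dist = v0:14,v1:inf,v2:inf,v3:0,v4:inf,v5:12,v6:inf,v7:inf,v8:inf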